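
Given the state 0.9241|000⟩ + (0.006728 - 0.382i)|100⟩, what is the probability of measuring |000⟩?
0.854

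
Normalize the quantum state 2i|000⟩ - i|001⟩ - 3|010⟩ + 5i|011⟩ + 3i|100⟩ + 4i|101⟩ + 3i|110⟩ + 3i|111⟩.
0.2209i|000⟩ - 0.1104i|001⟩ - 0.3313|010⟩ + 0.5522i|011⟩ + 0.3313i|100⟩ + 0.4417i|101⟩ + 0.3313i|110⟩ + 0.3313i|111⟩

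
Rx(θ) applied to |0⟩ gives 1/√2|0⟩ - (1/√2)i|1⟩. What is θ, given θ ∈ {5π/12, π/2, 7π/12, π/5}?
π/2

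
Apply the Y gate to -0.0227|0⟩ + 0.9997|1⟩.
-0.9997i|0⟩ - 0.0227i|1⟩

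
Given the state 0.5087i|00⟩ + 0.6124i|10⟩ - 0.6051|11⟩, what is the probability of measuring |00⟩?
0.2588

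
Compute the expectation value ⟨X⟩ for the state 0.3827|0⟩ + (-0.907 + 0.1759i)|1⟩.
-0.6942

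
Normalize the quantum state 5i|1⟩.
i|1⟩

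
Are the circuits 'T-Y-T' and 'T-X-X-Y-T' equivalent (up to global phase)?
Yes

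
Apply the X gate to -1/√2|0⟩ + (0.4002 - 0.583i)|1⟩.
(0.4002 - 0.583i)|0⟩ - 1/√2|1⟩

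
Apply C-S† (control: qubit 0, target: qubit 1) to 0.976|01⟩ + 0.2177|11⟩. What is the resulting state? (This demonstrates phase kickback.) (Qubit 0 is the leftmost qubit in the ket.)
0.976|01⟩ - 0.2177i|11⟩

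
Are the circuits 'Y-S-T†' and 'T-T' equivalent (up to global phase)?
No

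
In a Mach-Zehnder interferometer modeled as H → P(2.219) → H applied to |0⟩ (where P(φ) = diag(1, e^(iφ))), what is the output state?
(0.1981 + 0.3986i)|0⟩ + (0.8019 - 0.3986i)|1⟩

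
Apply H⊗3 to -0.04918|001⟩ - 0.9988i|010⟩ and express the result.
(-0.01739 - 0.3531i)|000⟩ + (0.01739 - 0.3531i)|001⟩ + (-0.01739 + 0.3531i)|010⟩ + (0.01739 + 0.3531i)|011⟩ + (-0.01739 - 0.3531i)|100⟩ + (0.01739 - 0.3531i)|101⟩ + (-0.01739 + 0.3531i)|110⟩ + (0.01739 + 0.3531i)|111⟩

H⊗3 gives amp(|y⟩) = (1/2√2) Σ_x (−1)^(x·y) amp(|x⟩), where x·y is the number of positions in which both x and y have a 1.
|000⟩: (-0.04918 - 0.9988i)/(2√2) = (-0.01739 - 0.3531i)
|001⟩: (0.04918 - 0.9988i)/(2√2) = (0.01739 - 0.3531i)
|010⟩: (-0.04918 + 0.9988i)/(2√2) = (-0.01739 + 0.3531i)
|011⟩: (0.04918 + 0.9988i)/(2√2) = (0.01739 + 0.3531i)
|100⟩: (-0.04918 - 0.9988i)/(2√2) = (-0.01739 - 0.3531i)
|101⟩: (0.04918 - 0.9988i)/(2√2) = (0.01739 - 0.3531i)
|110⟩: (-0.04918 + 0.9988i)/(2√2) = (-0.01739 + 0.3531i)
|111⟩: (0.04918 + 0.9988i)/(2√2) = (0.01739 + 0.3531i)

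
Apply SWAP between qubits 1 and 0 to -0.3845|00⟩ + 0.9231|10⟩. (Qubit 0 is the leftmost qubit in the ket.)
-0.3845|00⟩ + 0.9231|01⟩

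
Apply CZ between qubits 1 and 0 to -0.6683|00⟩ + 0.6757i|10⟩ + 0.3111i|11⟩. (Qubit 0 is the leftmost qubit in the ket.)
-0.6683|00⟩ + 0.6757i|10⟩ - 0.3111i|11⟩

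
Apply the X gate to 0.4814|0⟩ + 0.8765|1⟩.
0.8765|0⟩ + 0.4814|1⟩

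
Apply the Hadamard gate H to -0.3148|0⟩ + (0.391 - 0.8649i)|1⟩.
(0.05388 - 0.6116i)|0⟩ + (-0.4991 + 0.6116i)|1⟩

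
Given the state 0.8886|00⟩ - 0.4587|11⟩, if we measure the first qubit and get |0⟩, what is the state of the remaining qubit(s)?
|0⟩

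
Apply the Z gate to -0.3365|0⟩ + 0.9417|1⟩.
-0.3365|0⟩ - 0.9417|1⟩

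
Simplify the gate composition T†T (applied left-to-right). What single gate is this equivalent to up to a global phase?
I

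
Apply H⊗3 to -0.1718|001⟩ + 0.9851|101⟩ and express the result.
0.2875|000⟩ - 0.2875|001⟩ + 0.2875|010⟩ - 0.2875|011⟩ - 0.409|100⟩ + 0.409|101⟩ - 0.409|110⟩ + 0.409|111⟩

H⊗3 gives amp(|y⟩) = (1/2√2) Σ_x (−1)^(x·y) amp(|x⟩), where x·y is the number of positions in which both x and y have a 1.
|000⟩: (-0.1718 + 0.9851)/(2√2) = 0.2875
|001⟩: (0.1718 - 0.9851)/(2√2) = -0.2875
|010⟩: (-0.1718 + 0.9851)/(2√2) = 0.2875
|011⟩: (0.1718 - 0.9851)/(2√2) = -0.2875
|100⟩: (-0.1718 - 0.9851)/(2√2) = -0.409
|101⟩: (0.1718 + 0.9851)/(2√2) = 0.409
|110⟩: (-0.1718 - 0.9851)/(2√2) = -0.409
|111⟩: (0.1718 + 0.9851)/(2√2) = 0.409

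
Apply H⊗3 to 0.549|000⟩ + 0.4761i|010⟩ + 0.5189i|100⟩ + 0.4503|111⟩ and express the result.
(0.3533 + 0.3518i)|000⟩ + (0.0349 + 0.3518i)|001⟩ + (0.0349 + 0.01513i)|010⟩ + (0.3533 + 0.01513i)|011⟩ + (0.0349 - 0.01513i)|100⟩ + (0.3533 - 0.01513i)|101⟩ + (0.3533 - 0.3518i)|110⟩ + (0.0349 - 0.3518i)|111⟩

H⊗3 gives amp(|y⟩) = (1/2√2) Σ_x (−1)^(x·y) amp(|x⟩), where x·y is the number of positions in which both x and y have a 1.
|000⟩: (0.549 + 0.4761i + 0.5189i + 0.4503)/(2√2) = (0.3533 + 0.3518i)
|001⟩: (0.549 + 0.4761i + 0.5189i - 0.4503)/(2√2) = (0.0349 + 0.3518i)
|010⟩: (0.549 - 0.4761i + 0.5189i - 0.4503)/(2√2) = (0.0349 + 0.01513i)
|011⟩: (0.549 - 0.4761i + 0.5189i + 0.4503)/(2√2) = (0.3533 + 0.01513i)
|100⟩: (0.549 + 0.4761i - 0.5189i - 0.4503)/(2√2) = (0.0349 - 0.01513i)
|101⟩: (0.549 + 0.4761i - 0.5189i + 0.4503)/(2√2) = (0.3533 - 0.01513i)
|110⟩: (0.549 - 0.4761i - 0.5189i + 0.4503)/(2√2) = (0.3533 - 0.3518i)
|111⟩: (0.549 - 0.4761i - 0.5189i - 0.4503)/(2√2) = (0.0349 - 0.3518i)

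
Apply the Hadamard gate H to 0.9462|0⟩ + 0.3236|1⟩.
0.8979|0⟩ + 0.4402|1⟩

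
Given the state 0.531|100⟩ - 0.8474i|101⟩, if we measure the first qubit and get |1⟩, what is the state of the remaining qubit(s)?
0.531|00⟩ - 0.8474i|01⟩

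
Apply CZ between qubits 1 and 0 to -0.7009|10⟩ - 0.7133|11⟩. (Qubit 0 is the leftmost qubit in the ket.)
-0.7009|10⟩ + 0.7133|11⟩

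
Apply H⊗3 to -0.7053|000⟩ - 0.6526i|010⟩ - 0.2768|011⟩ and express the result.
(-0.3472 - 0.2307i)|000⟩ + (-0.1515 - 0.2307i)|001⟩ + (-0.1515 + 0.2307i)|010⟩ + (-0.3472 + 0.2307i)|011⟩ + (-0.3472 - 0.2307i)|100⟩ + (-0.1515 - 0.2307i)|101⟩ + (-0.1515 + 0.2307i)|110⟩ + (-0.3472 + 0.2307i)|111⟩

H⊗3 gives amp(|y⟩) = (1/2√2) Σ_x (−1)^(x·y) amp(|x⟩), where x·y is the number of positions in which both x and y have a 1.
|000⟩: (-0.7053 - 0.6526i - 0.2768)/(2√2) = (-0.3472 - 0.2307i)
|001⟩: (-0.7053 - 0.6526i + 0.2768)/(2√2) = (-0.1515 - 0.2307i)
|010⟩: (-0.7053 + 0.6526i + 0.2768)/(2√2) = (-0.1515 + 0.2307i)
|011⟩: (-0.7053 + 0.6526i - 0.2768)/(2√2) = (-0.3472 + 0.2307i)
|100⟩: (-0.7053 - 0.6526i - 0.2768)/(2√2) = (-0.3472 - 0.2307i)
|101⟩: (-0.7053 - 0.6526i + 0.2768)/(2√2) = (-0.1515 - 0.2307i)
|110⟩: (-0.7053 + 0.6526i + 0.2768)/(2√2) = (-0.1515 + 0.2307i)
|111⟩: (-0.7053 + 0.6526i - 0.2768)/(2√2) = (-0.3472 + 0.2307i)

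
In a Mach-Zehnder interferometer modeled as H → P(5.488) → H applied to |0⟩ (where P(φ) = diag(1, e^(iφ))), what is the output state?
(0.8501 - 0.357i)|0⟩ + (0.1499 + 0.357i)|1⟩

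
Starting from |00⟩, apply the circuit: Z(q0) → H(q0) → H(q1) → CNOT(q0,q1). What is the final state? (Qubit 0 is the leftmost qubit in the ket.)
1/2|00⟩ + 1/2|01⟩ + 1/2|10⟩ + 1/2|11⟩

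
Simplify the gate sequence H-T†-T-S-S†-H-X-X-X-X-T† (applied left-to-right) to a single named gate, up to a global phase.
T†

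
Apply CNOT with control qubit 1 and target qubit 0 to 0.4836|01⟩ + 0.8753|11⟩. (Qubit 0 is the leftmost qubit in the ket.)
0.8753|01⟩ + 0.4836|11⟩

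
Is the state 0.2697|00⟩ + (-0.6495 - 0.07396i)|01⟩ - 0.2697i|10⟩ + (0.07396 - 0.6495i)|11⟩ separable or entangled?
Entangled

Writing the state as a|00⟩ + b|01⟩ + c|10⟩ + d|11⟩, it is a product state iff ad − bc = 0.
Here (a, b, c, d) = (0.2697, (-0.6495 - 0.07396i), -0.2697i, (0.07396 - 0.6495i)): ad − bc = (0.2697)(0.07396 - 0.6495i) − (-0.6495 - 0.07396i)(-0.2697i) = (0.03989 - 0.3503i) ≠ 0, so the state is entangled.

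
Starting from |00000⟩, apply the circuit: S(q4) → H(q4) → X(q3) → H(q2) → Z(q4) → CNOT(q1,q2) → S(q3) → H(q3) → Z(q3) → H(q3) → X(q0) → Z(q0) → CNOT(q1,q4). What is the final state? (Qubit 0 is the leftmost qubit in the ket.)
-(1/2)i|10000⟩ + (1/2)i|10001⟩ - (1/2)i|10100⟩ + (1/2)i|10101⟩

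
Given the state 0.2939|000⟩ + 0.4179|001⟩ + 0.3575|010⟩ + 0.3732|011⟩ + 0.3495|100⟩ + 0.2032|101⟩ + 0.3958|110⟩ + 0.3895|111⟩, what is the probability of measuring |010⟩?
0.1278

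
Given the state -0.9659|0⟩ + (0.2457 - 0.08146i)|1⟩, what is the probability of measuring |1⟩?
0.067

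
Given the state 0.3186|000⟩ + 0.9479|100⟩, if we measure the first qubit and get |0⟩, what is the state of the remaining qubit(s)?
|00⟩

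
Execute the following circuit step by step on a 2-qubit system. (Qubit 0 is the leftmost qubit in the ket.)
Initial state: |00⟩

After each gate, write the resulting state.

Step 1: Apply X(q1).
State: |01⟩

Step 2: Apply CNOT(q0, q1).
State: |01⟩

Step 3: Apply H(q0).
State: 1/√2|01⟩ + 1/√2|11⟩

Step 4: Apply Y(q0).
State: -(1/√2)i|01⟩ + (1/√2)i|11⟩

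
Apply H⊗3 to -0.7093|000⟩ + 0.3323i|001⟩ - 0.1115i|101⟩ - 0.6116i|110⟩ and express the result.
(-0.2508 - 0.1382i)|000⟩ + (-0.2508 - 0.2943i)|001⟩ + (-0.2508 + 0.2943i)|010⟩ + (-0.2508 + 0.1382i)|011⟩ + (-0.2508 + 0.3731i)|100⟩ + (-0.2508 + 0.05933i)|101⟩ + (-0.2508 - 0.05933i)|110⟩ + (-0.2508 - 0.3731i)|111⟩

H⊗3 gives amp(|y⟩) = (1/2√2) Σ_x (−1)^(x·y) amp(|x⟩), where x·y is the number of positions in which both x and y have a 1.
|000⟩: (-0.7093 + 0.3323i - 0.1115i - 0.6116i)/(2√2) = (-0.2508 - 0.1382i)
|001⟩: (-0.7093 - 0.3323i + 0.1115i - 0.6116i)/(2√2) = (-0.2508 - 0.2943i)
|010⟩: (-0.7093 + 0.3323i - 0.1115i + 0.6116i)/(2√2) = (-0.2508 + 0.2943i)
|011⟩: (-0.7093 - 0.3323i + 0.1115i + 0.6116i)/(2√2) = (-0.2508 + 0.1382i)
|100⟩: (-0.7093 + 0.3323i + 0.1115i + 0.6116i)/(2√2) = (-0.2508 + 0.3731i)
|101⟩: (-0.7093 - 0.3323i - 0.1115i + 0.6116i)/(2√2) = (-0.2508 + 0.05933i)
|110⟩: (-0.7093 + 0.3323i + 0.1115i - 0.6116i)/(2√2) = (-0.2508 - 0.05933i)
|111⟩: (-0.7093 - 0.3323i - 0.1115i - 0.6116i)/(2√2) = (-0.2508 - 0.3731i)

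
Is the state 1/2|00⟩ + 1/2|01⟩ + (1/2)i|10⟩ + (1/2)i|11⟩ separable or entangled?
Separable

Writing the state as a|00⟩ + b|01⟩ + c|10⟩ + d|11⟩, it is a product state iff ad − bc = 0.
Here (a, b, c, d) = (1/2, 1/2, (1/2)i, (1/2)i): ad − bc = (1/2)((1/2)i) − (1/2)((1/2)i) = 0, so the state is separable.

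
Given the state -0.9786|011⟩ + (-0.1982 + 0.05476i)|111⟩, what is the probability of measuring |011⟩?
0.9577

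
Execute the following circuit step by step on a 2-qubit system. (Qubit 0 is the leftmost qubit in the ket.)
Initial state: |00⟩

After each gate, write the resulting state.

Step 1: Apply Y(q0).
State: i|10⟩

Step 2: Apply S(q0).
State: -|10⟩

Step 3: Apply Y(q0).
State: i|00⟩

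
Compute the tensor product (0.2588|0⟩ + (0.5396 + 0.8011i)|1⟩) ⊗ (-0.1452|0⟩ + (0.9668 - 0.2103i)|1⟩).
-0.03758|00⟩ + (0.2502 - 0.05443i)|01⟩ + (-0.07835 - 0.1163i)|10⟩ + (0.6902 + 0.661i)|11⟩

amp(|b₁b₂…⟩) = product of the factor amplitudes for bits b₁, b₂, …; only kets whose every factor amplitude is nonzero survive.
|00⟩: (0.2588)(-0.1452) = -0.03758
|01⟩: (0.2588)(0.9668 - 0.2103i) = (0.2502 - 0.05443i)
|10⟩: (0.5396 + 0.8011i)(-0.1452) = (-0.07835 - 0.1163i)
|11⟩: (0.5396 + 0.8011i)(0.9668 - 0.2103i) = (0.6902 + 0.661i)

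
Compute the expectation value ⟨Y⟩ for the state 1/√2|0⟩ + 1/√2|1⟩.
0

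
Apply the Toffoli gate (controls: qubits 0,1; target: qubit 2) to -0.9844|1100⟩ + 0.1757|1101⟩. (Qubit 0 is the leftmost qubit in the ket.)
-0.9844|1110⟩ + 0.1757|1111⟩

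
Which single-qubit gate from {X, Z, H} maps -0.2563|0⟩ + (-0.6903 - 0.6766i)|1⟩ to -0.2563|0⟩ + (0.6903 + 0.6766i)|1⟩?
Z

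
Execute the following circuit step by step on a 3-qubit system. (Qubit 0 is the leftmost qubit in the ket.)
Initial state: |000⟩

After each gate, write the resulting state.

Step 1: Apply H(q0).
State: 1/√2|000⟩ + 1/√2|100⟩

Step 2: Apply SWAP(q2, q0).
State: 1/√2|000⟩ + 1/√2|001⟩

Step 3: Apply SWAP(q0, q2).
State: 1/√2|000⟩ + 1/√2|100⟩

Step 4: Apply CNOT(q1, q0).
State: 1/√2|000⟩ + 1/√2|100⟩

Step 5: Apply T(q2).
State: 1/√2|000⟩ + 1/√2|100⟩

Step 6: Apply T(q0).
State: 1/√2|000⟩ + (1/2 + (1/2)i)|100⟩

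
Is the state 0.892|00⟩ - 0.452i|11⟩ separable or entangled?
Entangled

Writing the state as a|00⟩ + b|01⟩ + c|10⟩ + d|11⟩, it is a product state iff ad − bc = 0.
Here (a, b, c, d) = (0.892, 0, 0, -0.452i): ad − bc = (0.892)(-0.452i) − (0)(0) = -0.4032i ≠ 0, so the state is entangled.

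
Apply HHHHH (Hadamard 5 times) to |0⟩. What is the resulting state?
1/√2|0⟩ + 1/√2|1⟩

H² = I, so H^5 = H: a single Hadamard. With (a, b) = (1, 0), H gives ((a + b)/√2, (a − b)/√2) = (1/√2, 1/√2).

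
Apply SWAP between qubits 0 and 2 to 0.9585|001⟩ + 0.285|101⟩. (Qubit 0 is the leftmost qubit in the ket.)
0.9585|100⟩ + 0.285|101⟩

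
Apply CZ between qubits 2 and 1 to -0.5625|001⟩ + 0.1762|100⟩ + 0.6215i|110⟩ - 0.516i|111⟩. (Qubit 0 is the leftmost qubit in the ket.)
-0.5625|001⟩ + 0.1762|100⟩ + 0.6215i|110⟩ + 0.516i|111⟩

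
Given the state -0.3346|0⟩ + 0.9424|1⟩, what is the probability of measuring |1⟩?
0.8881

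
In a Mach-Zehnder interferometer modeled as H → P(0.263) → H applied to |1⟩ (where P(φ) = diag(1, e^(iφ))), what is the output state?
(0.01719 - 0.13i)|0⟩ + (0.9828 + 0.13i)|1⟩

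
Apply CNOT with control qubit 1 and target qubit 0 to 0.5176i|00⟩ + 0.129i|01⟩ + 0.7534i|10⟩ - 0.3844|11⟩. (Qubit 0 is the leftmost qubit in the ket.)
0.5176i|00⟩ - 0.3844|01⟩ + 0.7534i|10⟩ + 0.129i|11⟩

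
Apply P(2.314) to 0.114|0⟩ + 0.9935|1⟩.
0.114|0⟩ + (-0.6723 + 0.7315i)|1⟩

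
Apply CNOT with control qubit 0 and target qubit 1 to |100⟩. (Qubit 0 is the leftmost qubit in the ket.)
|110⟩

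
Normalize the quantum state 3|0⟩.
|0⟩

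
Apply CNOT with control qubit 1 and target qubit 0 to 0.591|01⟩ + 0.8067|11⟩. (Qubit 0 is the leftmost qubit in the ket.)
0.8067|01⟩ + 0.591|11⟩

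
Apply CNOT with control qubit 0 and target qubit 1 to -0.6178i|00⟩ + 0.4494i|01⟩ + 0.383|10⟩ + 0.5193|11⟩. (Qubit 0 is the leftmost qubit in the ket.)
-0.6178i|00⟩ + 0.4494i|01⟩ + 0.5193|10⟩ + 0.383|11⟩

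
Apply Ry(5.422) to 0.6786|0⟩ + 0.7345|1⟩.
-0.9232|0⟩ - 0.3842|1⟩

Ry(5.422) = [[cos(θ/2), −sin(θ/2)], [sin(θ/2), cos(θ/2)]]; θ = 5.422, cos(θ/2) ≈ -0.908719, sin(θ/2) ≈ 0.417409.
With a = amp(|0⟩) = 0.6786 and b = amp(|1⟩) = 0.7345:
new amp(|0⟩) = (-0.908719)·a + (-0.417409)·b = -0.9232
new amp(|1⟩) = (0.417409)·a + (-0.908719)·b = -0.3842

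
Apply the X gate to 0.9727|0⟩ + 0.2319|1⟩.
0.2319|0⟩ + 0.9727|1⟩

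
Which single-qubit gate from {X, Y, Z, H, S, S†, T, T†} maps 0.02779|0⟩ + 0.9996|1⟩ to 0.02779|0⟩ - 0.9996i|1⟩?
S†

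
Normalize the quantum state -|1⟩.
-|1⟩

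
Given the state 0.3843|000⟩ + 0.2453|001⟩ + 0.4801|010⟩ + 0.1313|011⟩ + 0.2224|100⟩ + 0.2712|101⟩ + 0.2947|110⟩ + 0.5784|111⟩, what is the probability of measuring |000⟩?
0.1477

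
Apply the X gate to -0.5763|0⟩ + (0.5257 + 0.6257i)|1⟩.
(0.5257 + 0.6257i)|0⟩ - 0.5763|1⟩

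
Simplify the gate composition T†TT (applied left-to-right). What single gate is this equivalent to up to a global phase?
T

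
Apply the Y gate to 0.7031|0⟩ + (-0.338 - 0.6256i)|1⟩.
(-0.6256 + 0.338i)|0⟩ + 0.7031i|1⟩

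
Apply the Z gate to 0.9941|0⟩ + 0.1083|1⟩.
0.9941|0⟩ - 0.1083|1⟩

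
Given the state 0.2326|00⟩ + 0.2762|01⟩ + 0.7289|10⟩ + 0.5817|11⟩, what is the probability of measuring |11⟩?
0.3384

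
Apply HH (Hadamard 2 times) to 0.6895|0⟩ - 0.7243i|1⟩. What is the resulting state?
0.6895|0⟩ - 0.7243i|1⟩

H² = I, so an even number of Hadamards cancels: H^2 = I and the state is unchanged.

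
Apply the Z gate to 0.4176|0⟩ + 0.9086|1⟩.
0.4176|0⟩ - 0.9086|1⟩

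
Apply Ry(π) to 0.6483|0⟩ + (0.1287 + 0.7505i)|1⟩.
(-0.1287 - 0.7505i)|0⟩ + 0.6483|1⟩

Ry(π) = [[cos(θ/2), −sin(θ/2)], [sin(θ/2), cos(θ/2)]]; θ = π, cos(θ/2) ≈ 0, sin(θ/2) ≈ 1.
With a = amp(|0⟩) = 0.6483 and b = amp(|1⟩) = (0.1287 + 0.7505i):
new amp(|0⟩) = (-1)·b = (-0.1287 - 0.7505i)
new amp(|1⟩) = (1)·a = 0.6483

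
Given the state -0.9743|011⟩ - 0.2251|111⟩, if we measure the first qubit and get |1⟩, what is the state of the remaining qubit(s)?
-|11⟩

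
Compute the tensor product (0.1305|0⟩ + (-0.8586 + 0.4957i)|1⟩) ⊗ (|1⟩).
0.1305|01⟩ + (-0.8586 + 0.4957i)|11⟩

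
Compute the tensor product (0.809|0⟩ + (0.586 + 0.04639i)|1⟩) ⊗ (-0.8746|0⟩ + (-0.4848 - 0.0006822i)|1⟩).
-0.7076|00⟩ + (-0.3922 - 0.0005519i)|01⟩ + (-0.5125 - 0.04057i)|10⟩ + (-0.2841 - 0.02289i)|11⟩

amp(|b₁b₂…⟩) = product of the factor amplitudes for bits b₁, b₂, …; only kets whose every factor amplitude is nonzero survive.
|00⟩: (0.809)(-0.8746) = -0.7076
|01⟩: (0.809)(-0.4848 - 0.0006822i) = (-0.3922 - 0.0005519i)
|10⟩: (0.586 + 0.04639i)(-0.8746) = (-0.5125 - 0.04057i)
|11⟩: (0.586 + 0.04639i)(-0.4848 - 0.0006822i) = (-0.2841 - 0.02289i)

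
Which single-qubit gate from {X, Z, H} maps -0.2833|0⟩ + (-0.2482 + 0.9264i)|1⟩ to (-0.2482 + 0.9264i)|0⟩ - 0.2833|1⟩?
X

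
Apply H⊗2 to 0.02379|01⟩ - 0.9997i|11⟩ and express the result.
(0.0119 - 0.4999i)|00⟩ + (-0.0119 + 0.4999i)|01⟩ + (0.0119 + 0.4999i)|10⟩ + (-0.0119 - 0.4999i)|11⟩

H⊗2 gives amp(|y⟩) = (1/2) Σ_x (−1)^(x·y) amp(|x⟩), where x·y is the number of positions in which both x and y have a 1.
|00⟩: (0.02379 - 0.9997i)/2 = (0.0119 - 0.4999i)
|01⟩: (-0.02379 + 0.9997i)/2 = (-0.0119 + 0.4999i)
|10⟩: (0.02379 + 0.9997i)/2 = (0.0119 + 0.4999i)
|11⟩: (-0.02379 - 0.9997i)/2 = (-0.0119 - 0.4999i)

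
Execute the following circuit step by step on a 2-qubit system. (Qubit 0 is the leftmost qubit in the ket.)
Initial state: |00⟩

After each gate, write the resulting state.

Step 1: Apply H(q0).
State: 1/√2|00⟩ + 1/√2|10⟩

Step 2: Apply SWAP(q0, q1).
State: 1/√2|00⟩ + 1/√2|01⟩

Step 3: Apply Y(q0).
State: (1/√2)i|10⟩ + (1/√2)i|11⟩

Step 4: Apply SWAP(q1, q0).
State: (1/√2)i|01⟩ + (1/√2)i|11⟩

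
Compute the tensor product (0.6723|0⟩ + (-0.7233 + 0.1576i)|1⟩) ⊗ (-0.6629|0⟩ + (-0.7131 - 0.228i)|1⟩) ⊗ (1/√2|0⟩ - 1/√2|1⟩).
-0.3151|000⟩ + 0.3151|001⟩ + (-0.339 - 0.1084i)|010⟩ + (0.339 + 0.1084i)|011⟩ + (0.339 - 0.07387i)|100⟩ + (-0.339 + 0.07387i)|101⟩ + (0.3901 + 0.03714i)|110⟩ + (-0.3901 - 0.03714i)|111⟩

amp(|b₁b₂…⟩) = product of the factor amplitudes for bits b₁, b₂, …; only kets whose every factor amplitude is nonzero survive.
|000⟩: (0.6723)(-0.6629)(1/√2) = -0.3151
|001⟩: (0.6723)(-0.6629)(-1/√2) = 0.3151
|010⟩: (0.6723)(-0.7131 - 0.228i)(1/√2) = (-0.339 - 0.1084i)
|011⟩: (0.6723)(-0.7131 - 0.228i)(-1/√2) = (0.339 + 0.1084i)
|100⟩: (-0.7233 + 0.1576i)(-0.6629)(1/√2) = (0.339 - 0.07387i)
|101⟩: (-0.7233 + 0.1576i)(-0.6629)(-1/√2) = (-0.339 + 0.07387i)
|110⟩: (-0.7233 + 0.1576i)(-0.7131 - 0.228i)(1/√2) = (0.3901 + 0.03714i)
|111⟩: (-0.7233 + 0.1576i)(-0.7131 - 0.228i)(-1/√2) = (-0.3901 - 0.03714i)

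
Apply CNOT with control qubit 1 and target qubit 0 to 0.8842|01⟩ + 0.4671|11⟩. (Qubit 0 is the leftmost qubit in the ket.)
0.4671|01⟩ + 0.8842|11⟩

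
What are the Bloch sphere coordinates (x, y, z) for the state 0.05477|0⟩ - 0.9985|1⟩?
(-0.1094, 0, -0.994)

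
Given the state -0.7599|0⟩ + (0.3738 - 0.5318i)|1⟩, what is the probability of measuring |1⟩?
0.4225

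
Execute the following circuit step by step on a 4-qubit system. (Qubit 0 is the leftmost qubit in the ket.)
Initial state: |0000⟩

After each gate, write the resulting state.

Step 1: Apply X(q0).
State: |1000⟩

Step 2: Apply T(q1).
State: |1000⟩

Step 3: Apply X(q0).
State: |0000⟩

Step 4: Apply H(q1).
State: 1/√2|0000⟩ + 1/√2|0100⟩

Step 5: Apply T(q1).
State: 1/√2|0000⟩ + (1/2 + (1/2)i)|0100⟩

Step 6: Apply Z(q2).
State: 1/√2|0000⟩ + (1/2 + (1/2)i)|0100⟩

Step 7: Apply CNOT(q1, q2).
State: 1/√2|0000⟩ + (1/2 + (1/2)i)|0110⟩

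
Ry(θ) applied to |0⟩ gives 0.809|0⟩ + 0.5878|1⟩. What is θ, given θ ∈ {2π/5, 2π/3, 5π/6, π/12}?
2π/5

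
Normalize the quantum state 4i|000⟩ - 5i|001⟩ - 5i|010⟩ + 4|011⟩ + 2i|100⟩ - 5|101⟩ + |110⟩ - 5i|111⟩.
0.3417i|000⟩ - 0.4272i|001⟩ - 0.4272i|010⟩ + 0.3417|011⟩ + 0.1709i|100⟩ - 0.4272|101⟩ + 0.08544|110⟩ - 0.4272i|111⟩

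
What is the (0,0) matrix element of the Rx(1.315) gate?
0.7915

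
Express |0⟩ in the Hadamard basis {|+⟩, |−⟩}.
1/√2|+⟩ + 1/√2|−⟩

With |ψ⟩ = α|0⟩ + β|1⟩, the Hadamard-basis coefficients are ⟨+|ψ⟩ = (α + β)/√2 and ⟨−|ψ⟩ = (α − β)/√2.
Here α = 1, β = 0: (α + β)/√2 = 1/√2, (α − β)/√2 = 1/√2.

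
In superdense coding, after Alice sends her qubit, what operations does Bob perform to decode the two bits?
CNOT (Alice's qubit controls Bob's), then H on Alice's qubit, then measure both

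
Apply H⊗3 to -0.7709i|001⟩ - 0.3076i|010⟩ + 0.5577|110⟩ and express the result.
(0.1972 - 0.3813i)|000⟩ + (0.1972 + 0.1638i)|001⟩ + (-0.1972 - 0.1638i)|010⟩ + (-0.1972 + 0.3813i)|011⟩ + (-0.1972 - 0.3813i)|100⟩ + (-0.1972 + 0.1638i)|101⟩ + (0.1972 - 0.1638i)|110⟩ + (0.1972 + 0.3813i)|111⟩

H⊗3 gives amp(|y⟩) = (1/2√2) Σ_x (−1)^(x·y) amp(|x⟩), where x·y is the number of positions in which both x and y have a 1.
|000⟩: (-0.7709i - 0.3076i + 0.5577)/(2√2) = (0.1972 - 0.3813i)
|001⟩: (0.7709i - 0.3076i + 0.5577)/(2√2) = (0.1972 + 0.1638i)
|010⟩: (-0.7709i + 0.3076i - 0.5577)/(2√2) = (-0.1972 - 0.1638i)
|011⟩: (0.7709i + 0.3076i - 0.5577)/(2√2) = (-0.1972 + 0.3813i)
|100⟩: (-0.7709i - 0.3076i - 0.5577)/(2√2) = (-0.1972 - 0.3813i)
|101⟩: (0.7709i - 0.3076i - 0.5577)/(2√2) = (-0.1972 + 0.1638i)
|110⟩: (-0.7709i + 0.3076i + 0.5577)/(2√2) = (0.1972 - 0.1638i)
|111⟩: (0.7709i + 0.3076i + 0.5577)/(2√2) = (0.1972 + 0.3813i)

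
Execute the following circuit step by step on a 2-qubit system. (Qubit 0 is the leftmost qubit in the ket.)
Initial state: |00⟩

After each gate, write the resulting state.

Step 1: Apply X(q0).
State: |10⟩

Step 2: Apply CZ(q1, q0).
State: |10⟩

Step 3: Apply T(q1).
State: |10⟩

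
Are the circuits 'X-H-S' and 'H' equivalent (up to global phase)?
No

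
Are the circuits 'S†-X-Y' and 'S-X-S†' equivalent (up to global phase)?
No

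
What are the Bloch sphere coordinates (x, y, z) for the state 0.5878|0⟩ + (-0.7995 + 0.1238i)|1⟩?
(-0.9399, 0.1455, -0.309)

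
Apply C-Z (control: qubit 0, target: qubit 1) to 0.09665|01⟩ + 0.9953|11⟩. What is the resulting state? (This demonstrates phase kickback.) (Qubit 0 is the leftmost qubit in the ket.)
0.09665|01⟩ - 0.9953|11⟩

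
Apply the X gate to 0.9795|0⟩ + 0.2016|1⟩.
0.2016|0⟩ + 0.9795|1⟩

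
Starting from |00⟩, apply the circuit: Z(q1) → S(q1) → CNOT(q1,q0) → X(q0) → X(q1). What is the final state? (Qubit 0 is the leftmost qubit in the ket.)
|11⟩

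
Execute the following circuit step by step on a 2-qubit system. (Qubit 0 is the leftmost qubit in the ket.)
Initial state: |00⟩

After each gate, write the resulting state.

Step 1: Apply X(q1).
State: |01⟩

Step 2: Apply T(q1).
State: (1/√2 + (1/√2)i)|01⟩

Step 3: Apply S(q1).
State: (-1/√2 + (1/√2)i)|01⟩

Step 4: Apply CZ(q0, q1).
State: (-1/√2 + (1/√2)i)|01⟩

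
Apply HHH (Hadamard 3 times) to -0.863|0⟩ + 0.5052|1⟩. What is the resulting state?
-0.253|0⟩ - 0.9675|1⟩

H² = I, so H^3 = H: a single Hadamard. With (a, b) = (-0.863, 0.5052), H gives ((a + b)/√2, (a − b)/√2) = (-0.253, -0.9675).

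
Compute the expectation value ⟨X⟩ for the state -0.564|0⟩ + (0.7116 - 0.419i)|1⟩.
-0.8027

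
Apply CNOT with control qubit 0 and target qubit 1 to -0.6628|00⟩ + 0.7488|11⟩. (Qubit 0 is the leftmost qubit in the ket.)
-0.6628|00⟩ + 0.7488|10⟩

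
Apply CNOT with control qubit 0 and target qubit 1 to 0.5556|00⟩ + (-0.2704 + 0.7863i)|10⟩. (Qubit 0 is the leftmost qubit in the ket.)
0.5556|00⟩ + (-0.2704 + 0.7863i)|11⟩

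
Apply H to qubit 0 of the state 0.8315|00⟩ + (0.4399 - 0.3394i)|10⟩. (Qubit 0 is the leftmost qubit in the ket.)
(0.899 - 0.24i)|00⟩ + (0.2769 + 0.24i)|10⟩

H on qubit 0 mixes each pair of kets that differ only in qubit 0: amplitudes (a, b) of (|…0…⟩, |…1…⟩) become ((a + b)/√2, (a − b)/√2). Kets absent from the input have amplitude 0.
(|00⟩, |10⟩): (a, b) = (0.8315, (0.4399 - 0.3394i)) → ((0.899 - 0.24i), (0.2769 + 0.24i))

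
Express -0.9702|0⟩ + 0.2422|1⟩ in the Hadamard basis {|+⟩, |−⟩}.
-0.5148|+⟩ - 0.8573|−⟩

With |ψ⟩ = α|0⟩ + β|1⟩, the Hadamard-basis coefficients are ⟨+|ψ⟩ = (α + β)/√2 and ⟨−|ψ⟩ = (α − β)/√2.
Here α = -0.9702, β = 0.2422: (α + β)/√2 = -0.5148, (α − β)/√2 = -0.8573.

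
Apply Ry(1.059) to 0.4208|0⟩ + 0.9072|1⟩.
-0.09505|0⟩ + 0.9955|1⟩

Ry(1.059) = [[cos(θ/2), −sin(θ/2)], [sin(θ/2), cos(θ/2)]]; θ = 1.059, cos(θ/2) ≈ 0.86306, sin(θ/2) ≈ 0.505102.
With a = amp(|0⟩) = 0.4208 and b = amp(|1⟩) = 0.9072:
new amp(|0⟩) = (0.86306)·a + (-0.505102)·b = -0.09505
new amp(|1⟩) = (0.505102)·a + (0.86306)·b = 0.9955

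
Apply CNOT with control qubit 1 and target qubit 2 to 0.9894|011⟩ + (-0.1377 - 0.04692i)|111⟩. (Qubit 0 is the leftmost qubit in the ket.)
0.9894|010⟩ + (-0.1377 - 0.04692i)|110⟩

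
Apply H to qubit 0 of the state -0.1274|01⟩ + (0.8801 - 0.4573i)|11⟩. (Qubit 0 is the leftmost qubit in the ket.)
(0.5322 - 0.3234i)|01⟩ + (-0.7124 + 0.3234i)|11⟩

H on qubit 0 mixes each pair of kets that differ only in qubit 0: amplitudes (a, b) of (|…0…⟩, |…1…⟩) become ((a + b)/√2, (a − b)/√2). Kets absent from the input have amplitude 0.
(|01⟩, |11⟩): (a, b) = (-0.1274, (0.8801 - 0.4573i)) → ((0.5322 - 0.3234i), (-0.7124 + 0.3234i))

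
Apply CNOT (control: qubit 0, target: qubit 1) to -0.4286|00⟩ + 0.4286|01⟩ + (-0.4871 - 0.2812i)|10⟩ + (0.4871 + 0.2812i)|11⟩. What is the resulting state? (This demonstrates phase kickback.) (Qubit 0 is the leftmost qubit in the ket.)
-0.4286|00⟩ + 0.4286|01⟩ + (0.4871 + 0.2812i)|10⟩ + (-0.4871 - 0.2812i)|11⟩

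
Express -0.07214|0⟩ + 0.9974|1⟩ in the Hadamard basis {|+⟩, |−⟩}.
0.6543|+⟩ - 0.7563|−⟩

With |ψ⟩ = α|0⟩ + β|1⟩, the Hadamard-basis coefficients are ⟨+|ψ⟩ = (α + β)/√2 and ⟨−|ψ⟩ = (α − β)/√2.
Here α = -0.07214, β = 0.9974: (α + β)/√2 = 0.6543, (α − β)/√2 = -0.7563.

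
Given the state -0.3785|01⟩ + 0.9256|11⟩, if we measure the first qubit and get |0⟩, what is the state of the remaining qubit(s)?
-|1⟩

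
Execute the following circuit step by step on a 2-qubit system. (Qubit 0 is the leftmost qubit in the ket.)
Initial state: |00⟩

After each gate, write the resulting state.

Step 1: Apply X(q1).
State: |01⟩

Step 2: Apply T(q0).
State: |01⟩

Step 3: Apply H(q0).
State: 1/√2|01⟩ + 1/√2|11⟩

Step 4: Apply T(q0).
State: 1/√2|01⟩ + (1/2 + (1/2)i)|11⟩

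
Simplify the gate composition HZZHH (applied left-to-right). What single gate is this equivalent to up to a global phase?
H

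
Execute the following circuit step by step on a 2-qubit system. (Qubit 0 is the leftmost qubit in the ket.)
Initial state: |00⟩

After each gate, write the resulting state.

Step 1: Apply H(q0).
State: 1/√2|00⟩ + 1/√2|10⟩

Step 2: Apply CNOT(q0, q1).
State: 1/√2|00⟩ + 1/√2|11⟩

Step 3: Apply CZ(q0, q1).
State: 1/√2|00⟩ - 1/√2|11⟩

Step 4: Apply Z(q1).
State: 1/√2|00⟩ + 1/√2|11⟩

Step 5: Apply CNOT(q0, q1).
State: 1/√2|00⟩ + 1/√2|10⟩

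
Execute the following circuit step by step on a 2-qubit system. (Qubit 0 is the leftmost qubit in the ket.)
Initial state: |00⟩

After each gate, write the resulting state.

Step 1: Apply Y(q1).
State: i|01⟩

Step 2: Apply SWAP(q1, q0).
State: i|10⟩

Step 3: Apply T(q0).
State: (-1/√2 + (1/√2)i)|10⟩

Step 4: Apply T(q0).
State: -|10⟩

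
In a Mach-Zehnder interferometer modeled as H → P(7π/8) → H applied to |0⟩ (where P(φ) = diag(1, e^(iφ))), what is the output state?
(0.03806 + 0.1913i)|0⟩ + (0.9619 - 0.1913i)|1⟩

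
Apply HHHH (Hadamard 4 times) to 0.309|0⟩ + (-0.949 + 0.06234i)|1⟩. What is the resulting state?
0.309|0⟩ + (-0.949 + 0.06234i)|1⟩

H² = I, so an even number of Hadamards cancels: H^4 = I and the state is unchanged.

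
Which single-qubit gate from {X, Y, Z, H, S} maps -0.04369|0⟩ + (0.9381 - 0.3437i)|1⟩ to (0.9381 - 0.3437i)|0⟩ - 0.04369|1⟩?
X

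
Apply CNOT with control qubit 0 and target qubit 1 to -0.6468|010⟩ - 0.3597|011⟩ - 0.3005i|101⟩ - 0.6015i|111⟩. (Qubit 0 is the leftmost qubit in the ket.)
-0.6468|010⟩ - 0.3597|011⟩ - 0.6015i|101⟩ - 0.3005i|111⟩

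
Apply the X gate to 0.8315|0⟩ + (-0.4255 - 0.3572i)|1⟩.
(-0.4255 - 0.3572i)|0⟩ + 0.8315|1⟩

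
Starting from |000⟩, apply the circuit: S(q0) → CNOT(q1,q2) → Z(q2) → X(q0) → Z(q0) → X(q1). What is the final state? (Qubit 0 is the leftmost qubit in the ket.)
-|110⟩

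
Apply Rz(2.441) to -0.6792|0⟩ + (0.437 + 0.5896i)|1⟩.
(-0.2331 + 0.638i)|0⟩ + (-0.4038 + 0.6128i)|1⟩

Rz(2.441) = [[e^(−iθ/2), 0], [0, e^(iθ/2)]] with e^(±iθ/2) = cos(θ/2) ± i·sin(θ/2); θ = 2.441, cos(θ/2) ≈ 0.343176, sin(θ/2) ≈ 0.939271.
With a = amp(|0⟩) = -0.6792 and b = amp(|1⟩) = (0.437 + 0.5896i):
new amp(|0⟩) = (0.343176 - 0.939271i)·a = (-0.2331 + 0.638i)
new amp(|1⟩) = (0.343176 + 0.939271i)·b = (-0.4038 + 0.6128i)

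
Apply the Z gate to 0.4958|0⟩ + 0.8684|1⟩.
0.4958|0⟩ - 0.8684|1⟩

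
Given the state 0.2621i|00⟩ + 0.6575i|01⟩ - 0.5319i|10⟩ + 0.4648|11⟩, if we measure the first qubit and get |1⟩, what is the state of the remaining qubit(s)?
-0.753i|0⟩ + 0.658|1⟩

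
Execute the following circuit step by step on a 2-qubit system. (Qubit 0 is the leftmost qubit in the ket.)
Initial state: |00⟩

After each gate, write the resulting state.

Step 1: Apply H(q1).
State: 1/√2|00⟩ + 1/√2|01⟩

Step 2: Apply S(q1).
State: 1/√2|00⟩ + (1/√2)i|01⟩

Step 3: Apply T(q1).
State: 1/√2|00⟩ + (-1/2 + (1/2)i)|01⟩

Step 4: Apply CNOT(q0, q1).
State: 1/√2|00⟩ + (-1/2 + (1/2)i)|01⟩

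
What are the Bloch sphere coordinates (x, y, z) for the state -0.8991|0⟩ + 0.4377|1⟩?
(-0.7871, 0, 0.6168)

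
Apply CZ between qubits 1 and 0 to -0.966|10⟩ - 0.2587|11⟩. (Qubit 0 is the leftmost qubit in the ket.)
-0.966|10⟩ + 0.2587|11⟩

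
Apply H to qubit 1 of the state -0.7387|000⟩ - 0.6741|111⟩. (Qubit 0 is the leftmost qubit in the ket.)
-0.5223|000⟩ - 0.5223|010⟩ - 0.4767|101⟩ + 0.4767|111⟩

H on qubit 1 mixes each pair of kets that differ only in qubit 1: amplitudes (a, b) of (|…0…⟩, |…1…⟩) become ((a + b)/√2, (a − b)/√2). Kets absent from the input have amplitude 0.
(|000⟩, |010⟩): (a, b) = (-0.7387, 0) → (-0.5223, -0.5223)
(|101⟩, |111⟩): (a, b) = (0, -0.6741) → (-0.4767, 0.4767)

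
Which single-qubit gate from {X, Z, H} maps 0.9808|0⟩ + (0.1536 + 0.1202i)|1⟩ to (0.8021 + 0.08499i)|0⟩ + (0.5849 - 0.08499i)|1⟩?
H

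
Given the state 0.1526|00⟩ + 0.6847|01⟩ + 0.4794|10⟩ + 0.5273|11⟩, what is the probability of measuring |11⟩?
0.278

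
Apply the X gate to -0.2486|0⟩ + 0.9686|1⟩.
0.9686|0⟩ - 0.2486|1⟩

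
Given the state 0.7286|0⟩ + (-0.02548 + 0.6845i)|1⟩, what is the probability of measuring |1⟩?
0.4692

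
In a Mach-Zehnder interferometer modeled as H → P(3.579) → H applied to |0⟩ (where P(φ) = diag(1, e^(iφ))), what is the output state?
(0.04707 - 0.2118i)|0⟩ + (0.9529 + 0.2118i)|1⟩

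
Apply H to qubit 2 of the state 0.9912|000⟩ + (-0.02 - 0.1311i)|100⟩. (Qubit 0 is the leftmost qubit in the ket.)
0.7009|000⟩ + 0.7009|001⟩ + (-0.01414 - 0.0927i)|100⟩ + (-0.01414 - 0.0927i)|101⟩

H on qubit 2 mixes each pair of kets that differ only in qubit 2: amplitudes (a, b) of (|…0…⟩, |…1…⟩) become ((a + b)/√2, (a − b)/√2). Kets absent from the input have amplitude 0.
(|000⟩, |001⟩): (a, b) = (0.9912, 0) → (0.7009, 0.7009)
(|100⟩, |101⟩): (a, b) = ((-0.02 - 0.1311i), 0) → ((-0.01414 - 0.0927i), (-0.01414 - 0.0927i))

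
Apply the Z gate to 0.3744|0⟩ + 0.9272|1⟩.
0.3744|0⟩ - 0.9272|1⟩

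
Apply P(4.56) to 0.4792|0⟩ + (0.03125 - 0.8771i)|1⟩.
0.4792|0⟩ + (-0.8717 + 0.1023i)|1⟩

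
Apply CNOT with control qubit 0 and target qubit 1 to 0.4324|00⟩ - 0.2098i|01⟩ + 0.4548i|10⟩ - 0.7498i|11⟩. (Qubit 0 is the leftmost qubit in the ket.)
0.4324|00⟩ - 0.2098i|01⟩ - 0.7498i|10⟩ + 0.4548i|11⟩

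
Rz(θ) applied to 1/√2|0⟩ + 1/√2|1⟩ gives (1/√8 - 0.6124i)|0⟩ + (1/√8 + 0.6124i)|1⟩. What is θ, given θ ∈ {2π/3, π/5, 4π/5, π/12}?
2π/3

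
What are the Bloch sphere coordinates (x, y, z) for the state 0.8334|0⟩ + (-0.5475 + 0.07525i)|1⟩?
(-0.9126, 0.1254, 0.3891)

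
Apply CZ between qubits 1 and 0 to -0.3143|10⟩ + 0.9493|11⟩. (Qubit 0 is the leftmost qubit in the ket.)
-0.3143|10⟩ - 0.9493|11⟩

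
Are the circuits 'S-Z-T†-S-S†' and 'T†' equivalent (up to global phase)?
No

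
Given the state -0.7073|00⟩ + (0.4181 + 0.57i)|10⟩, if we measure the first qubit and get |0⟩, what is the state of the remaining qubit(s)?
-|0⟩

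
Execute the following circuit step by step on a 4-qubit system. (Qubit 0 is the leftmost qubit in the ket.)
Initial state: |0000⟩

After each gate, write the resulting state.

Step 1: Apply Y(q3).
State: i|0001⟩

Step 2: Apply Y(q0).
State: -|1001⟩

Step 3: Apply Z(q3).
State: |1001⟩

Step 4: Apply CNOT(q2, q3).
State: |1001⟩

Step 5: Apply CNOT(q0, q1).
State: |1101⟩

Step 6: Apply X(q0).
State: |0101⟩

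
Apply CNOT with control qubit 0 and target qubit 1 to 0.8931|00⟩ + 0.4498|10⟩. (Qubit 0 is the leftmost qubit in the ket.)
0.8931|00⟩ + 0.4498|11⟩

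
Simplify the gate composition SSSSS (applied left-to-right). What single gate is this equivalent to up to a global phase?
S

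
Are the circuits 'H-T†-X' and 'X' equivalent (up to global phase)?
No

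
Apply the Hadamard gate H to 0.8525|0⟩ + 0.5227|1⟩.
0.9724|0⟩ + 0.2332|1⟩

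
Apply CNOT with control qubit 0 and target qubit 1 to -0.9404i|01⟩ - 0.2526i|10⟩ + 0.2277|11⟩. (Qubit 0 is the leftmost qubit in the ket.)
-0.9404i|01⟩ + 0.2277|10⟩ - 0.2526i|11⟩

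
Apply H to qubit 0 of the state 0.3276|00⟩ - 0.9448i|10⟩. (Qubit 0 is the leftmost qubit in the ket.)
(0.2316 - 0.6681i)|00⟩ + (0.2316 + 0.6681i)|10⟩

H on qubit 0 mixes each pair of kets that differ only in qubit 0: amplitudes (a, b) of (|…0…⟩, |…1…⟩) become ((a + b)/√2, (a − b)/√2). Kets absent from the input have amplitude 0.
(|00⟩, |10⟩): (a, b) = (0.3276, -0.9448i) → ((0.2316 - 0.6681i), (0.2316 + 0.6681i))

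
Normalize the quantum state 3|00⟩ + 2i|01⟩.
0.8321|00⟩ + 0.5547i|01⟩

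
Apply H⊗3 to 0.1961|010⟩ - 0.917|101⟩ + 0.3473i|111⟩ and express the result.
(-0.2549 + 0.1228i)|000⟩ + (0.3935 - 0.1228i)|001⟩ + (-0.3935 - 0.1228i)|010⟩ + (0.2549 + 0.1228i)|011⟩ + (0.3935 - 0.1228i)|100⟩ + (-0.2549 + 0.1228i)|101⟩ + (0.2549 + 0.1228i)|110⟩ + (-0.3935 - 0.1228i)|111⟩

H⊗3 gives amp(|y⟩) = (1/2√2) Σ_x (−1)^(x·y) amp(|x⟩), where x·y is the number of positions in which both x and y have a 1.
|000⟩: (0.1961 - 0.917 + 0.3473i)/(2√2) = (-0.2549 + 0.1228i)
|001⟩: (0.1961 + 0.917 - 0.3473i)/(2√2) = (0.3935 - 0.1228i)
|010⟩: (-0.1961 - 0.917 - 0.3473i)/(2√2) = (-0.3935 - 0.1228i)
|011⟩: (-0.1961 + 0.917 + 0.3473i)/(2√2) = (0.2549 + 0.1228i)
|100⟩: (0.1961 + 0.917 - 0.3473i)/(2√2) = (0.3935 - 0.1228i)
|101⟩: (0.1961 - 0.917 + 0.3473i)/(2√2) = (-0.2549 + 0.1228i)
|110⟩: (-0.1961 + 0.917 + 0.3473i)/(2√2) = (0.2549 + 0.1228i)
|111⟩: (-0.1961 - 0.917 - 0.3473i)/(2√2) = (-0.3935 - 0.1228i)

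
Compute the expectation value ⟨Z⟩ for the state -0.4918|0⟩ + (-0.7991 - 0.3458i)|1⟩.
-0.5163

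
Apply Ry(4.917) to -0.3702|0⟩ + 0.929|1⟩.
-0.2992|0⟩ - 0.9542|1⟩

Ry(4.917) = [[cos(θ/2), −sin(θ/2)], [sin(θ/2), cos(θ/2)]]; θ = 4.917, cos(θ/2) ≈ -0.775624, sin(θ/2) ≈ 0.631195.
With a = amp(|0⟩) = -0.3702 and b = amp(|1⟩) = 0.929:
new amp(|0⟩) = (-0.775624)·a + (-0.631195)·b = -0.2992
new amp(|1⟩) = (0.631195)·a + (-0.775624)·b = -0.9542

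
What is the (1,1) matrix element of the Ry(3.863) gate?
-0.3529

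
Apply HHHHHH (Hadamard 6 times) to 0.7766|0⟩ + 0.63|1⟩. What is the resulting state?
0.7766|0⟩ + 0.63|1⟩

H² = I, so an even number of Hadamards cancels: H^6 = I and the state is unchanged.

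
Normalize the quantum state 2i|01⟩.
i|01⟩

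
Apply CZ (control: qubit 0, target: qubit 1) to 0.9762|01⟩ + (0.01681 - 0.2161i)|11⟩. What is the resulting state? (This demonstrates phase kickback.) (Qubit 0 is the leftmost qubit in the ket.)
0.9762|01⟩ + (-0.01681 + 0.2161i)|11⟩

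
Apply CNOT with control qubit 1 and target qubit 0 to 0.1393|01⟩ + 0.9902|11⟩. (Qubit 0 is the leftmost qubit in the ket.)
0.9902|01⟩ + 0.1393|11⟩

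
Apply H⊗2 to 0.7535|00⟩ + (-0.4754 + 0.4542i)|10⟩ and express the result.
(0.1391 + 0.2271i)|00⟩ + (0.1391 + 0.2271i)|01⟩ + (0.6145 - 0.2271i)|10⟩ + (0.6145 - 0.2271i)|11⟩

H⊗2 gives amp(|y⟩) = (1/2) Σ_x (−1)^(x·y) amp(|x⟩), where x·y is the number of positions in which both x and y have a 1.
|00⟩: (0.7535 + (-0.4754 + 0.4542i))/2 = (0.1391 + 0.2271i)
|01⟩: (0.7535 + (-0.4754 + 0.4542i))/2 = (0.1391 + 0.2271i)
|10⟩: (0.7535 - (-0.4754 + 0.4542i))/2 = (0.6145 - 0.2271i)
|11⟩: (0.7535 - (-0.4754 + 0.4542i))/2 = (0.6145 - 0.2271i)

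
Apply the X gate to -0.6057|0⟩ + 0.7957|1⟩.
0.7957|0⟩ - 0.6057|1⟩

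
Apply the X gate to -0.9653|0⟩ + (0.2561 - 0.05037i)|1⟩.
(0.2561 - 0.05037i)|0⟩ - 0.9653|1⟩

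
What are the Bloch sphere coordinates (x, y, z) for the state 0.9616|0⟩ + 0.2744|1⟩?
(0.5277, 0, 0.8494)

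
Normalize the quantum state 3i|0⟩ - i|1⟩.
0.9487i|0⟩ - 0.3162i|1⟩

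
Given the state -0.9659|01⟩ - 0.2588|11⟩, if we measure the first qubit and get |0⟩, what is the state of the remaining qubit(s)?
-|1⟩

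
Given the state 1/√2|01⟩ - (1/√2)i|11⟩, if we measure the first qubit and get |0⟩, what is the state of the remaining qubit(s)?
|1⟩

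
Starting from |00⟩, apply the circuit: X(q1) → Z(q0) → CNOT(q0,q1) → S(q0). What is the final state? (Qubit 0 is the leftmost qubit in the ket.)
|01⟩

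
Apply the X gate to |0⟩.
|1⟩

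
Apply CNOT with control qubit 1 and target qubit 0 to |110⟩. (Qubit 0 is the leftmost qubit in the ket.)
|010⟩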